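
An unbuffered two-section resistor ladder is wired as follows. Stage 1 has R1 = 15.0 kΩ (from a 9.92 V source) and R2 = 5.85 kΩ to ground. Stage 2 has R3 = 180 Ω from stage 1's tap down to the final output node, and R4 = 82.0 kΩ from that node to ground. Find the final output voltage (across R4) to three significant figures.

V_out ≈ 2.64 V

Stage 2 presents R3+R4 = 82180 Ω as a load on stage 1's tap.
Stage 1's lower leg becomes R2‖(R3+R4) = 5461 Ω, so V_mid = 9.92 × 5461/20460 = 2.648 V.
Stage 2 is itself unloaded: V_out = V_mid × R4/(R3+R4) = 2.648 × 82000/82180 = 2.64 V.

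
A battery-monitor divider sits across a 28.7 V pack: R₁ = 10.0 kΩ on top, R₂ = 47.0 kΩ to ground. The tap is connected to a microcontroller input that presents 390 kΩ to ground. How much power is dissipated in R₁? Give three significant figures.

P ≈ 3.05 mW

Total resistance from the source is R₁ + (R₂‖R_L) = 51.95 kΩ, so I = 28.7/51.95 kΩ = 0.5525 mA.
P = I²·R₁ = (0.5525 mA)² × 10.0 kΩ = 3.05 mW.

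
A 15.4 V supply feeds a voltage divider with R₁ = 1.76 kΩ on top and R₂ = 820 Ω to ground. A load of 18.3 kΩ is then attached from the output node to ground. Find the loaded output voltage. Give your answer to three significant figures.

V_out ≈ 4.75 V

The load sits in parallel with R₂: R₂‖R_L = (820 × 18300) / (820 + 18300) = 784.8 Ω.
V_out = 15.4 × 784.8 / (1760 + 784.8) = 15.4 × 784.8/2545 = 4.75 V.
(Unloaded it would have been 4.89 V.)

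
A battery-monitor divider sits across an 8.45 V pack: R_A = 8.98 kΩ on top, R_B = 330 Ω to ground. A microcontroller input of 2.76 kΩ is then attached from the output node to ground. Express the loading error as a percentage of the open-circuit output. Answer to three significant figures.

Unloaded V = 8.45 × 330/9310 = 0.29952 V.
Loaded: R_B‖R_L = 294.8 Ω, giving V = 8.45 × 294.8/9275 = 0.26855 V.
Drop = (0.29952 − 0.26855) / 0.29952 = 10.3 %.

10.3 %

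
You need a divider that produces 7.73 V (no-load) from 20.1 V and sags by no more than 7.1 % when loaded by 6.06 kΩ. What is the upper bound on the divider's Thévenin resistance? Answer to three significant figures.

R_th ≤ 463 Ω

Loading drop = R_th/(R_th + R_L) ≤ 0.0710, so R_th ≤ R_L · ε/(1−ε) = 6.06 kΩ × 0.0710/0.9290 = 463 Ω.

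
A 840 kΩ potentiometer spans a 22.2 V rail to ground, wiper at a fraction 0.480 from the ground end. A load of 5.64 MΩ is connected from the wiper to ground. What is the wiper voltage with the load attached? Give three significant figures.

The wiper splits the pot into (1−α)R = 436.8 kΩ above and αR = 403.2 kΩ below.
Lower section ‖ load = 376.3 kΩ.
V_wiper = 22.2 × 376.3/(436.8 + 376.3) = 10.3 V.

V ≈ 10.3 V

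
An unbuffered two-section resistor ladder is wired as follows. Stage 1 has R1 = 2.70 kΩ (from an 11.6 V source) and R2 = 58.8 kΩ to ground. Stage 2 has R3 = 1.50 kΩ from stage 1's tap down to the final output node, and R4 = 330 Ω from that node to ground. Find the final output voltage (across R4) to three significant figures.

Stage 2 presents R3+R4 = 1830 Ω as a load on stage 1's tap.
Stage 1's lower leg becomes R2‖(R3+R4) = 1775 Ω, so V_mid = 11.6 × 1775/4475 = 4.601 V.
Stage 2 is itself unloaded: V_out = V_mid × R4/(R3+R4) = 4.601 × 330/1830 = 0.830 V.

V_out ≈ 0.830 V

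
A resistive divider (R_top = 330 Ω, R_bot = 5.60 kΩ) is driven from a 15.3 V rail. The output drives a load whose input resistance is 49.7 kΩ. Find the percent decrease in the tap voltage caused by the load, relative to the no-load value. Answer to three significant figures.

The divider's output (Thévenin) resistance is R_top‖R_bot = 311.6 Ω.
Fractional drop under load = R_th/(R_th + R_L) = 311.6 / (311.6 + 49700) = 0.006231.
So the output falls by 0.623 %.

0.623 %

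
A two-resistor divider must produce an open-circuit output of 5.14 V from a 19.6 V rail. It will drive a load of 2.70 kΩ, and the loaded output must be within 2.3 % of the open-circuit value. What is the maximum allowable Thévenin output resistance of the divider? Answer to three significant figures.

R_th ≤ 63.6 Ω

Loading drop = R_th/(R_th + R_L) ≤ 0.0230, so R_th ≤ R_L · ε/(1−ε) = 2.70 kΩ × 0.0230/0.9770 = 63.6 Ω.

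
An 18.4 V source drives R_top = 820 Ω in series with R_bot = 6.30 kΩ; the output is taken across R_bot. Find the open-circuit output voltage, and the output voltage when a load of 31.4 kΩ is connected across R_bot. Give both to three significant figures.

Open-circuit: V = 18.4 × 6300/(820 + 6300) = 16.3 V.
With the load, R_bot becomes R_bot‖R_L = 5247 Ω, so V = 18.4 × 5247/6067 = 15.9 V.

Unloaded: 16.3 V; loaded: 15.9 V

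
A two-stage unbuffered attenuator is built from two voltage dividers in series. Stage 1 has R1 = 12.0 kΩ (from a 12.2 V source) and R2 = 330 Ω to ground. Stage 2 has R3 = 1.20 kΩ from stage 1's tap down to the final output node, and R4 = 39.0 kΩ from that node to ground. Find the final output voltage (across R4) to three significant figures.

Stage 2 presents R3+R4 = 40200 Ω as a load on stage 1's tap.
Stage 1's lower leg becomes R2‖(R3+R4) = 327.3 Ω, so V_mid = 12.2 × 327.3/12330 = 0.3239 V.
Stage 2 is itself unloaded: V_out = V_mid × R4/(R3+R4) = 0.3239 × 39000/40200 = 0.314 V.

V_out ≈ 0.314 V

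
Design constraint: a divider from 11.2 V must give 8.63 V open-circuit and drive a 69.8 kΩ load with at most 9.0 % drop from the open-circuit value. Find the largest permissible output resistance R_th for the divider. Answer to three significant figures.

R_th ≤ 6.90 kΩ

Loading drop = R_th/(R_th + R_L) ≤ 0.0900, so R_th ≤ R_L · ε/(1−ε) = 69.8 kΩ × 0.0900/0.9100 = 6.90 kΩ.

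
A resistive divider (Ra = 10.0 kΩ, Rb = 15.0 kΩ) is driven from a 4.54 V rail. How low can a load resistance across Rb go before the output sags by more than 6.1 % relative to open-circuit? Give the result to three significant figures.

R_L(min) ≈ 92.4 kΩ

Output resistance R_th = Ra‖Rb = (10.0 × 15.0)/25.00 = 6.000 kΩ.
The fractional drop is R_th/(R_th + R_L); requiring this ≤ 0.0610 gives R_L ≥ R_th(1/0.0610 − 1) = 6.000 × 15.39 = 92.4 kΩ.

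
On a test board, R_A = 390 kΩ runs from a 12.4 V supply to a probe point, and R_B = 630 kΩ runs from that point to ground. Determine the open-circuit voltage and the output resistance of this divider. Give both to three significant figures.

V_th = 7.66 V, R_th = 241 kΩ

V_th is the open-circuit tap voltage: 12.4 × 630/(390 + 630) = 7.66 V.
With the supply zeroed, R_A and R_B appear in parallel from the tap: R_th = R_A‖R_B = (390 × 630)/1020 = 241 kΩ.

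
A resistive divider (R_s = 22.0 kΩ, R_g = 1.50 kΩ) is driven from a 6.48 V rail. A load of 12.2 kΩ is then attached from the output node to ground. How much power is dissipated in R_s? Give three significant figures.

Total resistance from the source is R_s + (R_g‖R_L) = 23.34 kΩ, so I = 6.48/23.34 kΩ = 0.2777 mA.
P = I²·R_s = (0.2777 mA)² × 22.0 kΩ = 1.70 mW.

P ≈ 1.70 mW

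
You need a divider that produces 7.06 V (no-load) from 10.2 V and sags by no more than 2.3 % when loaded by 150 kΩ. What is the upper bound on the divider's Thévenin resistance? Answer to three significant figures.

Loading drop = R_th/(R_th + R_L) ≤ 0.0230, so R_th ≤ R_L · ε/(1−ε) = 150 kΩ × 0.0230/0.9770 = 3.53 kΩ.

R_th ≤ 3.53 kΩ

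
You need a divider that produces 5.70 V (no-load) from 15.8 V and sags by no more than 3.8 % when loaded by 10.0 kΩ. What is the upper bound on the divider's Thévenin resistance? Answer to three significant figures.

R_th ≤ 395 Ω

Loading drop = R_th/(R_th + R_L) ≤ 0.0380, so R_th ≤ R_L · ε/(1−ε) = 10.0 kΩ × 0.0380/0.9620 = 395 Ω.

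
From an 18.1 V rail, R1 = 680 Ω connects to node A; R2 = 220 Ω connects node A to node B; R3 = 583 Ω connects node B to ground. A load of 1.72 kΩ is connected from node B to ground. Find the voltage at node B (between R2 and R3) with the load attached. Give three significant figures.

V ≈ 5.90 V

At node B, R3 is in parallel with the load: R3‖R_L = 435.4 Ω.
Below node A the resistance is R2 + (R3‖R_L) = 655.4 Ω, so V_A = 18.1 × 655.4/1335 = 8.883 V.
Then V_B = V_A × (R3‖R_L)/(R2 + R3‖R_L) = 8.883 × 435.4/655.4 = 5.90 V.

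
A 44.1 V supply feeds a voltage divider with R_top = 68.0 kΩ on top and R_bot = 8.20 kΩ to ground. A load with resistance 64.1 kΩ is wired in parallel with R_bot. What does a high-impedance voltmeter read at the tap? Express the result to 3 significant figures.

The load sits in parallel with R_bot: R_bot‖R_L = (8.20 × 64.1) / (8.20 + 64.1) = 7.270 kΩ.
V_out = 44.1 × 7.270 / (68.0 + 7.270) = 44.1 × 7.270/75.27 = 4.26 V.

V_out ≈ 4.26 V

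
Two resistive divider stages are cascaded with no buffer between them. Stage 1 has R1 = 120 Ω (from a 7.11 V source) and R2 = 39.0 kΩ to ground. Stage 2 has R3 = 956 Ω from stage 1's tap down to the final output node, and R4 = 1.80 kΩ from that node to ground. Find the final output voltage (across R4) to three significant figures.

Stage 2 presents R3+R4 = 2756 Ω as a load on stage 1's tap.
Stage 1's lower leg becomes R2‖(R3+R4) = 2574 Ω, so V_mid = 7.11 × 2574/2694 = 6.793 V.
Stage 2 is itself unloaded: V_out = V_mid × R4/(R3+R4) = 6.793 × 1800/2756 = 4.44 V.

V_out ≈ 4.44 V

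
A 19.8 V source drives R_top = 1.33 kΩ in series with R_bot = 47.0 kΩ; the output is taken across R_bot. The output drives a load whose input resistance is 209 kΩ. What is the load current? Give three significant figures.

R_bot‖R_L = 38.37 kΩ; V_out = 19.8 × 38.37/39.70 = 19.14 V.
I_L = V_out / R_L = 19.14 / 209 kΩ = 0.0916 mA.

I_L ≈ 0.0916 mA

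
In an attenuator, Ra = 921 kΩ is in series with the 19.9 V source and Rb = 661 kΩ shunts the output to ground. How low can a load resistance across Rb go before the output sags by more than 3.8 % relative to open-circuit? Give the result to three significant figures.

R_L(min) ≈ 9.74 MΩ

Output resistance R_th = Ra‖Rb = (921 × 661)/1582 = 384.8 kΩ.
The fractional drop is R_th/(R_th + R_L); requiring this ≤ 0.0380 gives R_L ≥ R_th(1/0.0380 − 1) = 384.8 × 25.32 = 9.74 MΩ.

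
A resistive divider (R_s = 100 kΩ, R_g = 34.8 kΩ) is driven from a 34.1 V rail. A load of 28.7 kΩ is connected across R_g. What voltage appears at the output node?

V_out ≈ 4.63 V

The load sits in parallel with R_g: R_g‖R_L = (34.8 × 28.7) / (34.8 + 28.7) = 15.73 kΩ.
V_out = 34.1 × 15.73 / (100 + 15.73) = 34.1 × 15.73/115.7 = 4.63 V.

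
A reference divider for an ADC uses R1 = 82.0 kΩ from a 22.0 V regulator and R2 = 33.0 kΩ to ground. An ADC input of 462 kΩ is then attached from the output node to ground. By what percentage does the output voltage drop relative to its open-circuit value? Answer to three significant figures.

4.85 %

The divider's output (Thévenin) resistance is R1‖R2 = 23.53 kΩ.
Fractional drop under load = R_th/(R_th + R_L) = 23.53 / (23.53 + 462) = 0.04846.
So the output falls by 4.85 %.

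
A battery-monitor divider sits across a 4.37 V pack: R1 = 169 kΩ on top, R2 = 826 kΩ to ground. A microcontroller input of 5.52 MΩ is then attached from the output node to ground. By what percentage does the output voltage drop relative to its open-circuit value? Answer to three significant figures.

2.48 %

The divider's output (Thévenin) resistance is R1‖R2 = 140.3 kΩ.
Fractional drop under load = R_th/(R_th + R_L) = 140.3 / (140.3 + 5520) = 0.02479.
So the output falls by 2.48 %.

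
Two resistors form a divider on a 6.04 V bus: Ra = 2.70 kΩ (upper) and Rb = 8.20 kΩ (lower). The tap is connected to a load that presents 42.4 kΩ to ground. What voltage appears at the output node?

V_out ≈ 4.34 V

The load sits in parallel with Rb: Rb‖R_L = (8.20 × 42.4) / (8.20 + 42.4) = 6.871 kΩ.
V_out = 6.04 × 6.871 / (2.70 + 6.871) = 6.04 × 6.871/9.571 = 4.34 V.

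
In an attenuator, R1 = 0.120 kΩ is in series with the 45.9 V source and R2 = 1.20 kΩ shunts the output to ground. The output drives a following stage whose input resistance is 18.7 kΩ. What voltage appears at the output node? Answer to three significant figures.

The load sits in parallel with R2: R2‖R_L = (1200 × 18700) / (1200 + 18700) = 1128 Ω.
V_out = 45.9 × 1128 / (120 + 1128) = 45.9 × 1128/1248 = 41.5 V.

V_out ≈ 41.5 V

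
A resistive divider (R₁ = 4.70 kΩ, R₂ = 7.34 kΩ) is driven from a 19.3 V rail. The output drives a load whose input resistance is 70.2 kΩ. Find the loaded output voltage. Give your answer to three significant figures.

The load sits in parallel with R₂: R₂‖R_L = (7.34 × 70.2) / (7.34 + 70.2) = 6.645 kΩ.
V_out = 19.3 × 6.645 / (4.70 + 6.645) = 19.3 × 6.645/11.35 = 11.3 V.
(Unloaded it would have been 11.8 V.)

V_out ≈ 11.3 V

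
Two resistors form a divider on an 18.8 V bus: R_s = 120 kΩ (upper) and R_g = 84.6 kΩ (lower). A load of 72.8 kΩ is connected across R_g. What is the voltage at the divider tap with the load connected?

V_out ≈ 4.62 V

The load sits in parallel with R_g: R_g‖R_L = (84.6 × 72.8) / (84.6 + 72.8) = 39.13 kΩ.
V_out = 18.8 × 39.13 / (120 + 39.13) = 18.8 × 39.13/159.1 = 4.62 V.
(Unloaded it would have been 7.77 V.)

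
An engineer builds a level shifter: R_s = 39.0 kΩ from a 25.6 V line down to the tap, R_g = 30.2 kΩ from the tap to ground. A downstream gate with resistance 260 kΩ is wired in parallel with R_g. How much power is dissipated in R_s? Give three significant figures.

P ≈ 5.86 mW

Total resistance from the source is R_s + (R_g‖R_L) = 66.06 kΩ, so I = 25.6/66.06 kΩ = 0.3875 mA.
P = I²·R_s = (0.3875 mA)² × 39.0 kΩ = 5.86 mW.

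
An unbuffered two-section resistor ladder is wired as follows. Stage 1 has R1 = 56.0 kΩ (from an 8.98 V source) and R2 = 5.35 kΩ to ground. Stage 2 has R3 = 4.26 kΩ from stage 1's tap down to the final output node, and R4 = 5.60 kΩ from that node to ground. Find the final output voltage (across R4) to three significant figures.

V_out ≈ 0.297 V

Stage 2 presents R3+R4 = 9.860 kΩ as a load on stage 1's tap.
Stage 1's lower leg becomes R2‖(R3+R4) = 3.468 kΩ, so V_mid = 8.98 × 3.468/59.47 = 0.5237 V.
Stage 2 is itself unloaded: V_out = V_mid × R4/(R3+R4) = 0.5237 × 5.60/9.860 = 0.297 V.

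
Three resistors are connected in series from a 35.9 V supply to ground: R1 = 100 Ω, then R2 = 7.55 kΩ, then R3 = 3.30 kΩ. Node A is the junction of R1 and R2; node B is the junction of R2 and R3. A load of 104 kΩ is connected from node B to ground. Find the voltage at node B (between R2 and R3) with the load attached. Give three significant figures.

At node B, R3 is in parallel with the load: R3‖R_L = 3199 Ω.
Below node A the resistance is R2 + (R3‖R_L) = 10750 Ω, so V_A = 35.9 × 10750/10850 = 35.57 V.
Then V_B = V_A × (R3‖R_L)/(R2 + R3‖R_L) = 35.57 × 3199/10750 = 10.6 V.

V ≈ 10.6 V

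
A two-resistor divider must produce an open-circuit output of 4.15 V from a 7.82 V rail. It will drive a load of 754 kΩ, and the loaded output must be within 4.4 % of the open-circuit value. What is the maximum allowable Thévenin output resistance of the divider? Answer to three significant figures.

R_th ≤ 34.7 kΩ

Loading drop = R_th/(R_th + R_L) ≤ 0.0440, so R_th ≤ R_L · ε/(1−ε) = 754 kΩ × 0.0440/0.9560 = 34.7 kΩ.
(Any R1, R2 with R2/(R1+R2) = 0.531 and R1‖R2 ≤ 34.7 kΩ will meet the spec.)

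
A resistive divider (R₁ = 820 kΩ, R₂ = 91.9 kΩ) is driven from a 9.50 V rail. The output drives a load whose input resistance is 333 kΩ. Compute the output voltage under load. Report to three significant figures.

V_out ≈ 0.767 V

The load sits in parallel with R₂: R₂‖R_L = (91.9 × 333) / (91.9 + 333) = 72.02 kΩ.
V_out = 9.50 × 72.02 / (820 + 72.02) = 9.50 × 72.02/892.0 = 0.767 V.
(Unloaded it would have been 0.957 V.)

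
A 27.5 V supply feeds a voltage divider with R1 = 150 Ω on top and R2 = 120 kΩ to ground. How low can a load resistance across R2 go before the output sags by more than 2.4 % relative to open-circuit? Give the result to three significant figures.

Output resistance R_th = R1‖R2 = (150 × 120000)/120200 = 149.8 Ω.
The fractional drop is R_th/(R_th + R_L); requiring this ≤ 0.0240 gives R_L ≥ R_th(1/0.0240 − 1) = 149.8 × 40.67 = 6.09 kΩ.

R_L(min) ≈ 6.09 kΩ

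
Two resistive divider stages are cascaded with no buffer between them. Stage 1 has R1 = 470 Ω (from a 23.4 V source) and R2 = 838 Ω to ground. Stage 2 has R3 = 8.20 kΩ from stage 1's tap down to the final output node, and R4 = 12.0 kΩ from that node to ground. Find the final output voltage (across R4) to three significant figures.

Stage 2 presents R3+R4 = 20200 Ω as a load on stage 1's tap.
Stage 1's lower leg becomes R2‖(R3+R4) = 804.6 Ω, so V_mid = 23.4 × 804.6/1275 = 14.77 V.
Stage 2 is itself unloaded: V_out = V_mid × R4/(R3+R4) = 14.77 × 12000/20200 = 8.78 V.

V_out ≈ 8.78 V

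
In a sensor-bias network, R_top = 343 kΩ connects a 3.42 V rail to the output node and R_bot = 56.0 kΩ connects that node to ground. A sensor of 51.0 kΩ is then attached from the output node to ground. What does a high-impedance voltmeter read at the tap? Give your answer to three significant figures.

The load sits in parallel with R_bot: R_bot‖R_L = (56.0 × 51.0) / (56.0 + 51.0) = 26.69 kΩ.
V_out = 3.42 × 26.69 / (343 + 26.69) = 3.42 × 26.69/369.7 = 0.247 V.

V_out ≈ 0.247 V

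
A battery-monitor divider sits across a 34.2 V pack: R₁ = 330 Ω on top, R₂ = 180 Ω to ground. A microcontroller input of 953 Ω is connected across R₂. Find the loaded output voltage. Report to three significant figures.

V_out ≈ 10.8 V

The load sits in parallel with R₂: R₂‖R_L = (180 × 953) / (180 + 953) = 151.4 Ω.
V_out = 34.2 × 151.4 / (330 + 151.4) = 34.2 × 151.4/481.4 = 10.8 V.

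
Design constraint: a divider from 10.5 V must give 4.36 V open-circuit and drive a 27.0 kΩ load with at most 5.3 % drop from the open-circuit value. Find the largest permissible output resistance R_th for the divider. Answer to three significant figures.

Loading drop = R_th/(R_th + R_L) ≤ 0.0530, so R_th ≤ R_L · ε/(1−ε) = 27.0 kΩ × 0.0530/0.9470 = 1.51 kΩ.
(Any R1, R2 with R2/(R1+R2) = 0.415 and R1‖R2 ≤ 1.51 kΩ will meet the spec.)

R_th ≤ 1.51 kΩ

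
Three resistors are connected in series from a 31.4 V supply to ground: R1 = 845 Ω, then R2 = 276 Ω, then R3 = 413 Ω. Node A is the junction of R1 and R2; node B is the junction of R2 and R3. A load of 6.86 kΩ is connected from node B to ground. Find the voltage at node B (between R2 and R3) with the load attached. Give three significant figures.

At node B, R3 is in parallel with the load: R3‖R_L = 389.5 Ω.
Below node A the resistance is R2 + (R3‖R_L) = 665.5 Ω, so V_A = 31.4 × 665.5/1511 = 13.83 V.
Then V_B = V_A × (R3‖R_L)/(R2 + R3‖R_L) = 13.83 × 389.5/665.5 = 8.10 V.

V ≈ 8.10 V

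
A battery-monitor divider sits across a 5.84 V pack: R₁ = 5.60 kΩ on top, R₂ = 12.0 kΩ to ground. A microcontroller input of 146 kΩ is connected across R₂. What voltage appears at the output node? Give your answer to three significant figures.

V_out ≈ 3.88 V

The load sits in parallel with R₂: R₂‖R_L = (12.0 × 146) / (12.0 + 146) = 11.09 kΩ.
V_out = 5.84 × 11.09 / (5.60 + 11.09) = 5.84 × 11.09/16.69 = 3.88 V.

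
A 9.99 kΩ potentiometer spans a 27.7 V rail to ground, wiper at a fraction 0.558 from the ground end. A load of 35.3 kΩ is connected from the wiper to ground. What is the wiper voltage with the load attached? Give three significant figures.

The wiper splits the pot into (1−α)R = 4.416 kΩ above and αR = 5.574 kΩ below.
Lower section ‖ load = 4.814 kΩ.
V_wiper = 27.7 × 4.814/(4.416 + 4.814) = 14.4 V.

V ≈ 14.4 V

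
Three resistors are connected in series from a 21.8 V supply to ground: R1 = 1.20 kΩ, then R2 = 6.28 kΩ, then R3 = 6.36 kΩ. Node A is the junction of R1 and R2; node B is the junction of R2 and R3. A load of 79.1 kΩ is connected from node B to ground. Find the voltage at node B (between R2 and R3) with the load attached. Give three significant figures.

V ≈ 9.60 V

At node B, R3 is in parallel with the load: R3‖R_L = 5.887 kΩ.
Below node A the resistance is R2 + (R3‖R_L) = 12.17 kΩ, so V_A = 21.8 × 12.17/13.37 = 19.84 V.
Then V_B = V_A × (R3‖R_L)/(R2 + R3‖R_L) = 19.84 × 5.887/12.17 = 9.60 V.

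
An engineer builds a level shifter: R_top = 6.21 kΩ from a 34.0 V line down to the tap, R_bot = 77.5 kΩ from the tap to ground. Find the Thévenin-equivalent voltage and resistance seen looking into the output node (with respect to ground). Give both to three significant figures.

V_th = 31.5 V, R_th = 5.75 kΩ

V_th is the open-circuit tap voltage: 34.0 × 77.5/(6.21 + 77.5) = 31.5 V.
With the supply zeroed, R_top and R_bot appear in parallel from the tap: R_th = R_top‖R_bot = (6.21 × 77.5)/83.71 = 5.75 kΩ.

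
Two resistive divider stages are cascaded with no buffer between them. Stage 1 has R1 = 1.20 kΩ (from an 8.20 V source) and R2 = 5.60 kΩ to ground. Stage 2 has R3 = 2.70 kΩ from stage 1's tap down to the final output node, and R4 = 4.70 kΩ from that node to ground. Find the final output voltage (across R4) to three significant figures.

Stage 2 presents R3+R4 = 7.400 kΩ as a load on stage 1's tap.
Stage 1's lower leg becomes R2‖(R3+R4) = 3.188 kΩ, so V_mid = 8.20 × 3.188/4.388 = 5.957 V.
Stage 2 is itself unloaded: V_out = V_mid × R4/(R3+R4) = 5.957 × 4.70/7.400 = 3.78 V.

V_out ≈ 3.78 V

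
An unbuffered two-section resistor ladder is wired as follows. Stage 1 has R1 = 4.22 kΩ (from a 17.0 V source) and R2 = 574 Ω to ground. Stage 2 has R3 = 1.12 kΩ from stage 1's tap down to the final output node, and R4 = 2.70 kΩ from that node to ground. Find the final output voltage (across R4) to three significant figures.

V_out ≈ 1.27 V

Stage 2 presents R3+R4 = 3820 Ω as a load on stage 1's tap.
Stage 1's lower leg becomes R2‖(R3+R4) = 499.0 Ω, so V_mid = 17.0 × 499.0/4719 = 1.798 V.
Stage 2 is itself unloaded: V_out = V_mid × R4/(R3+R4) = 1.798 × 2700/3820 = 1.27 V.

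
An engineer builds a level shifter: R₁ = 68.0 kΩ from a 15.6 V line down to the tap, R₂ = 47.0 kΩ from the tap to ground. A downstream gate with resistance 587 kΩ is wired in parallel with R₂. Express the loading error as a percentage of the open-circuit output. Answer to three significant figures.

4.52 %

The divider's output (Thévenin) resistance is R₁‖R₂ = 27.79 kΩ.
Fractional drop under load = R_th/(R_th + R_L) = 27.79 / (27.79 + 587) = 0.04520.
So the output falls by 4.52 %.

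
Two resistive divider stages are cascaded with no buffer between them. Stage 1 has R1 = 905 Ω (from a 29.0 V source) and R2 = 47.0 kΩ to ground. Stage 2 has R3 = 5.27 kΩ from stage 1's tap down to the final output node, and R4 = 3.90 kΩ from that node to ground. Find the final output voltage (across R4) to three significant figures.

V_out ≈ 11.0 V

Stage 2 presents R3+R4 = 9170 Ω as a load on stage 1's tap.
Stage 1's lower leg becomes R2‖(R3+R4) = 7673 Ω, so V_mid = 29.0 × 7673/8578 = 25.94 V.
Stage 2 is itself unloaded: V_out = V_mid × R4/(R3+R4) = 25.94 × 3900/9170 = 11.0 V.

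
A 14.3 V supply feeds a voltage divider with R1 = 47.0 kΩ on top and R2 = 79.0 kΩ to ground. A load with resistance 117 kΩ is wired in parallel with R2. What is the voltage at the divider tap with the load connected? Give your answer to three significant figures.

V_out ≈ 7.16 V

The load sits in parallel with R2: R2‖R_L = (79.0 × 117) / (79.0 + 117) = 47.16 kΩ.
V_out = 14.3 × 47.16 / (47.0 + 47.16) = 14.3 × 47.16/94.16 = 7.16 V.
(Unloaded it would have been 8.97 V.)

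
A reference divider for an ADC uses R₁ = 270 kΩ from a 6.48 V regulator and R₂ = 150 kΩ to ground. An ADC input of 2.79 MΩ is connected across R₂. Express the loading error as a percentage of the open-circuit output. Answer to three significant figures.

3.34 %

The divider's output (Thévenin) resistance is R₁‖R₂ = 96.43 kΩ.
Fractional drop under load = R_th/(R_th + R_L) = 96.43 / (96.43 + 2790) = 0.03341.
So the output falls by 3.34 %.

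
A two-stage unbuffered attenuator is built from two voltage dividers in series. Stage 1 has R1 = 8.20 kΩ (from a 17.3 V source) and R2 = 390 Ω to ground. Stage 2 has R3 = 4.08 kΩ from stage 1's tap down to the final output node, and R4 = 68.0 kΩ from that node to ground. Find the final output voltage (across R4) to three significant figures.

Stage 2 presents R3+R4 = 72080 Ω as a load on stage 1's tap.
Stage 1's lower leg becomes R2‖(R3+R4) = 387.9 Ω, so V_mid = 17.3 × 387.9/8588 = 0.7814 V.
Stage 2 is itself unloaded: V_out = V_mid × R4/(R3+R4) = 0.7814 × 68000/72080 = 0.737 V.

V_out ≈ 0.737 V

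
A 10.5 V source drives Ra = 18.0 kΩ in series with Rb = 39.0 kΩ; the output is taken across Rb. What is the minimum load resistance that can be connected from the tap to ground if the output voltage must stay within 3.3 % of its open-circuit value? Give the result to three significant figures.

R_L(min) ≈ 361 kΩ

Output resistance R_th = Ra‖Rb = (18.0 × 39.0)/57.00 = 12.32 kΩ.
The fractional drop is R_th/(R_th + R_L); requiring this ≤ 0.0330 gives R_L ≥ R_th(1/0.0330 − 1) = 12.32 × 29.30 = 361 kΩ.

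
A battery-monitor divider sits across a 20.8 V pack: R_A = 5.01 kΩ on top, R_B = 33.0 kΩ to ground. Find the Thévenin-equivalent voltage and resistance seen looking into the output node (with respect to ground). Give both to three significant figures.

V_th = 18.1 V, R_th = 4.35 kΩ

V_th is the open-circuit tap voltage: 20.8 × 33.0/(5.01 + 33.0) = 18.1 V.
With the supply zeroed, R_A and R_B appear in parallel from the tap: R_th = R_A‖R_B = (5.01 × 33.0)/38.01 = 4.35 kΩ.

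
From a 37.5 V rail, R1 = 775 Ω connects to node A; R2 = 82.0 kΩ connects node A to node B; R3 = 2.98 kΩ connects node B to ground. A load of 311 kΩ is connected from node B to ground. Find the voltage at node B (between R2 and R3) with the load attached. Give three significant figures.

V ≈ 1.29 V

At node B, R3 is in parallel with the load: R3‖R_L = 2952 Ω.
Below node A the resistance is R2 + (R3‖R_L) = 84950 Ω, so V_A = 37.5 × 84950/85730 = 37.16 V.
Then V_B = V_A × (R3‖R_L)/(R2 + R3‖R_L) = 37.16 × 2952/84950 = 1.29 V.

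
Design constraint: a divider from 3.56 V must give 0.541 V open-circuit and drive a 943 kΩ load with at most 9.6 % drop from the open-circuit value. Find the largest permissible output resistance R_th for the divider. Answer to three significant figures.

R_th ≤ 100 kΩ

Loading drop = R_th/(R_th + R_L) ≤ 0.0960, so R_th ≤ R_L · ε/(1−ε) = 943 kΩ × 0.0960/0.9040 = 100 kΩ.
(Any R1, R2 with R2/(R1+R2) = 0.152 and R1‖R2 ≤ 100 kΩ will meet the spec.)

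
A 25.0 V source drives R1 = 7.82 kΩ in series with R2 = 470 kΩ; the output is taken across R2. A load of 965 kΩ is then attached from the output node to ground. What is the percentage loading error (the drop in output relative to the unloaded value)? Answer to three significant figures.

The divider's output (Thévenin) resistance is R1‖R2 = 7.692 kΩ.
Fractional drop under load = R_th/(R_th + R_L) = 7.692 / (7.692 + 965) = 0.007908.
So the output falls by 0.791 %.

0.791 %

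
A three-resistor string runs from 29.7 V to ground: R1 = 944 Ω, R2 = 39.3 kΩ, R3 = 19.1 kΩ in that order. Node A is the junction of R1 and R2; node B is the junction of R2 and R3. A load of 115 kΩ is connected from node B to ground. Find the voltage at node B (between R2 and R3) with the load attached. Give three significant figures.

V ≈ 8.59 V

At node B, R3 is in parallel with the load: R3‖R_L = 16380 Ω.
Below node A the resistance is R2 + (R3‖R_L) = 55680 Ω, so V_A = 29.7 × 55680/56620 = 29.20 V.
Then V_B = V_A × (R3‖R_L)/(R2 + R3‖R_L) = 29.20 × 16380/55680 = 8.59 V.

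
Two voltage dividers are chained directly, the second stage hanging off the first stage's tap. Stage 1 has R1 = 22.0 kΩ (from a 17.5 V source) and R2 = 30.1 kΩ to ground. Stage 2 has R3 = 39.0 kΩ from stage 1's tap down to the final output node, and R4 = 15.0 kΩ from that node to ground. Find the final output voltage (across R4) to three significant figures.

V_out ≈ 2.27 V

Stage 2 presents R3+R4 = 54.00 kΩ as a load on stage 1's tap.
Stage 1's lower leg becomes R2‖(R3+R4) = 19.33 kΩ, so V_mid = 17.5 × 19.33/41.33 = 8.184 V.
Stage 2 is itself unloaded: V_out = V_mid × R4/(R3+R4) = 8.184 × 15.0/54.00 = 2.27 V.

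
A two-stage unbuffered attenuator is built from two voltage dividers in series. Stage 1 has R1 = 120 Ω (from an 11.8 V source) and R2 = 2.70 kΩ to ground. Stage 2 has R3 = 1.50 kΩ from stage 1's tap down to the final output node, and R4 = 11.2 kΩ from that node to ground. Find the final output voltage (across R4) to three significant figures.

V_out ≈ 9.87 V

Stage 2 presents R3+R4 = 12700 Ω as a load on stage 1's tap.
Stage 1's lower leg becomes R2‖(R3+R4) = 2227 Ω, so V_mid = 11.8 × 2227/2347 = 11.20 V.
Stage 2 is itself unloaded: V_out = V_mid × R4/(R3+R4) = 11.20 × 11200/12700 = 9.87 V.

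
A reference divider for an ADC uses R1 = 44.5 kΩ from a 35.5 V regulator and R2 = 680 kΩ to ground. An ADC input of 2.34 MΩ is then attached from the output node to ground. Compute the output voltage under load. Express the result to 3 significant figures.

The load sits in parallel with R2: R2‖R_L = (680 × 2340) / (680 + 2340) = 526.9 kΩ.
V_out = 35.5 × 526.9 / (44.5 + 526.9) = 35.5 × 526.9/571.4 = 32.7 V.

V_out ≈ 32.7 V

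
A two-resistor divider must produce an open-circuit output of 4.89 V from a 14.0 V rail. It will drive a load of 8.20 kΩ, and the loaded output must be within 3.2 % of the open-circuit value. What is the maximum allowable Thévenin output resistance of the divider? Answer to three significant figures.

R_th ≤ 271 Ω

Loading drop = R_th/(R_th + R_L) ≤ 0.0320, so R_th ≤ R_L · ε/(1−ε) = 8.20 kΩ × 0.0320/0.9680 = 271 Ω.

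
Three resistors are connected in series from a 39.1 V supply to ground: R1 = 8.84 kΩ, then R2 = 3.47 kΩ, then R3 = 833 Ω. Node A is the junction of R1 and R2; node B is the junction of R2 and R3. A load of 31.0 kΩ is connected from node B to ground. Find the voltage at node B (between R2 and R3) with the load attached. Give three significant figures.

V ≈ 2.42 V

At node B, R3 is in parallel with the load: R3‖R_L = 811.2 Ω.
Below node A the resistance is R2 + (R3‖R_L) = 4281 Ω, so V_A = 39.1 × 4281/13120 = 12.76 V.
Then V_B = V_A × (R3‖R_L)/(R2 + R3‖R_L) = 12.76 × 811.2/4281 = 2.42 V.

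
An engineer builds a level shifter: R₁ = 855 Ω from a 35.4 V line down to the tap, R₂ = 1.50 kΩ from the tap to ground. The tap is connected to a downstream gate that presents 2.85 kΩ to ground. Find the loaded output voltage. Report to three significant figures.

The load sits in parallel with R₂: R₂‖R_L = (1500 × 2850) / (1500 + 2850) = 982.8 Ω.
V_out = 35.4 × 982.8 / (855 + 982.8) = 35.4 × 982.8/1838 = 18.9 V.

V_out ≈ 18.9 V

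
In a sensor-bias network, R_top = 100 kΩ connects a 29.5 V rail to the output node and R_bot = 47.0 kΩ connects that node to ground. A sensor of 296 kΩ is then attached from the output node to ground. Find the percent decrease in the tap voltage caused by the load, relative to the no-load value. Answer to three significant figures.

9.75 %

The divider's output (Thévenin) resistance is R_top‖R_bot = 31.97 kΩ.
Fractional drop under load = R_th/(R_th + R_L) = 31.97 / (31.97 + 296) = 0.09749.
So the output falls by 9.75 %.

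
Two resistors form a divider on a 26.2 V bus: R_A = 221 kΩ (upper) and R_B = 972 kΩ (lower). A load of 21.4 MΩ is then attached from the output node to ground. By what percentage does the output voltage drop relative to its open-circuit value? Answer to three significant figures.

0.834 %

The divider's output (Thévenin) resistance is R_A‖R_B = 180.1 kΩ.
Fractional drop under load = R_th/(R_th + R_L) = 180.1 / (180.1 + 21400) = 0.008344.
So the output falls by 0.834 %.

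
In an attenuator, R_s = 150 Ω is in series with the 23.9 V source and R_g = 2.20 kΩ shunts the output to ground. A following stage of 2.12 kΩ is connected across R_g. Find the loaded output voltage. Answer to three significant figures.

The load sits in parallel with R_g: R_g‖R_L = (2200 × 2120) / (2200 + 2120) = 1080 Ω.
V_out = 23.9 × 1080 / (150 + 1080) = 23.9 × 1080/1230 = 21.0 V.

V_out ≈ 21.0 V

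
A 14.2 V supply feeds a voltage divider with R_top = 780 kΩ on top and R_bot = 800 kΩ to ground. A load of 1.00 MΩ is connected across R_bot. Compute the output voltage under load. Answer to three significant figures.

The load sits in parallel with R_bot: R_bot‖R_L = (800 × 1000) / (800 + 1000) = 444.4 kΩ.
V_out = 14.2 × 444.4 / (780 + 444.4) = 14.2 × 444.4/1224 = 5.15 V.
(Unloaded it would have been 7.19 V.)

V_out ≈ 5.15 V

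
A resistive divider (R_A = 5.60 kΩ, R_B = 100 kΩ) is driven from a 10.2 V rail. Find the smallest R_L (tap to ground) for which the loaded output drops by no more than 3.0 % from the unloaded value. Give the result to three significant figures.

R_L(min) ≈ 171 kΩ

Output resistance R_th = R_A‖R_B = (5.60 × 100)/105.6 = 5.303 kΩ.
The fractional drop is R_th/(R_th + R_L); requiring this ≤ 0.0300 gives R_L ≥ R_th(1/0.0300 − 1) = 5.303 × 32.33 = 171 kΩ.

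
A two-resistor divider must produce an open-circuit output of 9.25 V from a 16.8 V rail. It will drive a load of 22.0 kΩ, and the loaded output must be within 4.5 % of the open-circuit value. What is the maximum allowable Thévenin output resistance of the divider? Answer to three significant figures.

Loading drop = R_th/(R_th + R_L) ≤ 0.0450, so R_th ≤ R_L · ε/(1−ε) = 22.0 kΩ × 0.0450/0.9550 = 1.04 kΩ.

R_th ≤ 1.04 kΩ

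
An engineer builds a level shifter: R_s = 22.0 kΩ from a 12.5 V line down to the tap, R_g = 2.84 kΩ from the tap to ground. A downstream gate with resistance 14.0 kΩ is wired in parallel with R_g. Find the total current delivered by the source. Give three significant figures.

R_g‖R_L = 2.361 kΩ, so the source sees R_s + R_g‖R_L = 24.36 kΩ.
I = 12.5 V / 24.36 kΩ = 0.513 mA.

I ≈ 0.513 mA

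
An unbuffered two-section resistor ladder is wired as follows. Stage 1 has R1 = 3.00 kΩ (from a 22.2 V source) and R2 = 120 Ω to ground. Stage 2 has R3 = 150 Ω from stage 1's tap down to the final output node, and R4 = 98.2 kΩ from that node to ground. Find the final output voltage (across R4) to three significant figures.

Stage 2 presents R3+R4 = 98350 Ω as a load on stage 1's tap.
Stage 1's lower leg becomes R2‖(R3+R4) = 119.9 Ω, so V_mid = 22.2 × 119.9/3120 = 0.8528 V.
Stage 2 is itself unloaded: V_out = V_mid × R4/(R3+R4) = 0.8528 × 98200/98350 = 0.852 V.

V_out ≈ 0.852 V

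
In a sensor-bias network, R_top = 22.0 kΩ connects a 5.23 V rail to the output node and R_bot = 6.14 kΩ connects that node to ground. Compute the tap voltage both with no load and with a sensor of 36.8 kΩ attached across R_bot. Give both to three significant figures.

Open-circuit: V = 5.23 × 6.14/(22.0 + 6.14) = 1.14 V.
With the load, R_bot becomes R_bot‖R_L = 5.262 kΩ, so V = 5.23 × 5.262/27.26 = 1.01 V.

Unloaded: 1.14 V; loaded: 1.01 V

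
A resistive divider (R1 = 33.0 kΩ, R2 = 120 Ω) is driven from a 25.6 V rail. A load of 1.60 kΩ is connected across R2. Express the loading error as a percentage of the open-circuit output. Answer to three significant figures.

6.95 %

The divider's output (Thévenin) resistance is R1‖R2 = 119.6 Ω.
Fractional drop under load = R_th/(R_th + R_L) = 119.6 / (119.6 + 1600) = 0.06953.
So the output falls by 6.95 %.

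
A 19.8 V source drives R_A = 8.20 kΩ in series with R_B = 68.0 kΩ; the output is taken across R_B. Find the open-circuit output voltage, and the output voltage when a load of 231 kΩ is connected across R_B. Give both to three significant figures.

Unloaded: 17.7 V; loaded: 17.1 V

Open-circuit: V = 19.8 × 68.0/(8.20 + 68.0) = 17.7 V.
With the load, R_B becomes R_B‖R_L = 52.54 kΩ, so V = 19.8 × 52.54/60.74 = 17.1 V.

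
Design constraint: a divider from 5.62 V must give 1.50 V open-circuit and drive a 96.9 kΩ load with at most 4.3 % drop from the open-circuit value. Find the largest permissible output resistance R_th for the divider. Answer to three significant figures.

Loading drop = R_th/(R_th + R_L) ≤ 0.0430, so R_th ≤ R_L · ε/(1−ε) = 96.9 kΩ × 0.0430/0.9570 = 4.35 kΩ.
(Any R1, R2 with R2/(R1+R2) = 0.267 and R1‖R2 ≤ 4.35 kΩ will meet the spec.)

R_th ≤ 4.35 kΩ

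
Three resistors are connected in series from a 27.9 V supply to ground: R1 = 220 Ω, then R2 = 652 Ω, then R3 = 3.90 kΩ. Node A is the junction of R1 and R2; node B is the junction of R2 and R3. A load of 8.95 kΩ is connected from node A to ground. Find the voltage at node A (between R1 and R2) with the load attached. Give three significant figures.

Below node A the series string R2+R3 = 4552 Ω sits in parallel with the 8950 Ω load: 3017 Ω.
V_A = 27.9 × 3017/(220 + 3017) = 26.0 V.

V ≈ 26.0 V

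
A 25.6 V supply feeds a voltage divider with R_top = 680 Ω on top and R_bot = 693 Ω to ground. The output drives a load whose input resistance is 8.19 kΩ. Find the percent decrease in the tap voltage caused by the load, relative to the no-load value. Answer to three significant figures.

4.02 %

The divider's output (Thévenin) resistance is R_top‖R_bot = 343.2 Ω.
Fractional drop under load = R_th/(R_th + R_L) = 343.2 / (343.2 + 8190) = 0.04022.
So the output falls by 4.02 %.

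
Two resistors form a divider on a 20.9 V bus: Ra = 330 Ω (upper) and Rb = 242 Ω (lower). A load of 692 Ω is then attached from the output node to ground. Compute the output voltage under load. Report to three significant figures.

V_out ≈ 7.36 V

The load sits in parallel with Rb: Rb‖R_L = (242 × 692) / (242 + 692) = 179.3 Ω.
V_out = 20.9 × 179.3 / (330 + 179.3) = 20.9 × 179.3/509.3 = 7.36 V.
(Unloaded it would have been 8.84 V.)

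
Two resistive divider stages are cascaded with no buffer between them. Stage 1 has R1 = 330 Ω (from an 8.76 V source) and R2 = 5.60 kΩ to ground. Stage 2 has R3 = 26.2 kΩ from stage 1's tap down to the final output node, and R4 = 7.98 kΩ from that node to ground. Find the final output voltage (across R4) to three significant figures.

Stage 2 presents R3+R4 = 34180 Ω as a load on stage 1's tap.
Stage 1's lower leg becomes R2‖(R3+R4) = 4812 Ω, so V_mid = 8.76 × 4812/5142 = 8.198 V.
Stage 2 is itself unloaded: V_out = V_mid × R4/(R3+R4) = 8.198 × 7980/34180 = 1.91 V.

V_out ≈ 1.91 V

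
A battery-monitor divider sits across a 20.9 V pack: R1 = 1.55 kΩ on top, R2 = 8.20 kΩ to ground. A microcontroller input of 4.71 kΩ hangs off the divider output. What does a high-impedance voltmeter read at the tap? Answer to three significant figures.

V_out ≈ 13.8 V

The load sits in parallel with R2: R2‖R_L = (8.20 × 4.71) / (8.20 + 4.71) = 2.992 kΩ.
V_out = 20.9 × 2.992 / (1.55 + 2.992) = 20.9 × 2.992/4.542 = 13.8 V.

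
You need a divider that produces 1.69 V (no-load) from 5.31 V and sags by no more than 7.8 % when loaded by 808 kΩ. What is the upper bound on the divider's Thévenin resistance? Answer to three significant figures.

Loading drop = R_th/(R_th + R_L) ≤ 0.0780, so R_th ≤ R_L · ε/(1−ε) = 808 kΩ × 0.0780/0.9220 = 68.4 kΩ.

R_th ≤ 68.4 kΩ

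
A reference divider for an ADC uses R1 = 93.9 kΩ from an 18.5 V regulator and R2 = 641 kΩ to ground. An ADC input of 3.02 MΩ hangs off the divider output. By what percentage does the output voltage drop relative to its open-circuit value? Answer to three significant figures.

The divider's output (Thévenin) resistance is R1‖R2 = 81.90 kΩ.
Fractional drop under load = R_th/(R_th + R_L) = 81.90 / (81.90 + 3020) = 0.02640.
So the output falls by 2.64 %.

2.64 %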